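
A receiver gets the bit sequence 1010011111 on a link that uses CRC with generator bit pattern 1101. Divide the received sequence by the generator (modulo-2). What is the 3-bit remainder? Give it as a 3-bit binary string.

000

Modulo-2 division of 1010011111 by 1101:
  pos 0: 1010 XOR 1101 = 0111
  pos 1: 1110 XOR 1101 = 0011
  pos 3: 1111 XOR 1101 = 0010
  pos 5: 1011 XOR 1101 = 0110
  pos 6: 1101 XOR 1101 = 0000
Remainder = 000 (zero — the frame passes the CRC check).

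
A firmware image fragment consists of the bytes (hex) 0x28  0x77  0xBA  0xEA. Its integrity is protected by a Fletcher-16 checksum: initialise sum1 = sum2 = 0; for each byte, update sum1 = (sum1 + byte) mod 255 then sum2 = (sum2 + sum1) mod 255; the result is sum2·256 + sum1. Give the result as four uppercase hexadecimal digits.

6745

Running sums (mod 255):
  after byte 0 (0x28): sum1=40, sum2=40
  after byte 1 (0x77): sum1=159, sum2=199
  after byte 2 (0xBA): sum1=90, sum2=34
  after byte 3 (0xEA): sum1=69, sum2=103
Checksum = sum2·256 + sum1 = 103·256 + 69 = 26437 = 0x6745.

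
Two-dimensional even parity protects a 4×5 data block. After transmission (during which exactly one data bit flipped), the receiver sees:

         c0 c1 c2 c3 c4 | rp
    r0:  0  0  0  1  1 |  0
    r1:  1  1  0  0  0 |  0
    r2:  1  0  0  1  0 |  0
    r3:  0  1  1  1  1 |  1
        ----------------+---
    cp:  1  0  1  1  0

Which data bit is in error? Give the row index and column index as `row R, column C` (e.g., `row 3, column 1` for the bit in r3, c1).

row 3, column 0

Recompute each row's even parity and compare to rp:
  r0: data parity 0, sent rp 0 → ok
  r1: data parity 0, sent rp 0 → ok
  r2: data parity 0, sent rp 0 → ok
  r3: data parity 0, sent rp 1 → mismatch
Recompute each column's even parity and compare to cp:
  c0: data parity 0, sent cp 1 → mismatch
  c1: data parity 0, sent cp 0 → ok
  c2: data parity 1, sent cp 1 → ok
  c3: data parity 1, sent cp 1 → ok
  c4: data parity 0, sent cp 0 → ok
Exactly one row (r3) and one column (c0) fail → the flipped bit is at their intersection.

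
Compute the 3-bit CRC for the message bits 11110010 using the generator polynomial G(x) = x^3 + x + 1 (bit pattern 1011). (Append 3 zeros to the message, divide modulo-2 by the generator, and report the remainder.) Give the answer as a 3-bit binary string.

010

Append 3 zeros: 11110010000. Divide by 1011 (XOR where the leading bit is 1):
  pos 0: 1111 XOR 1011 = 0100
  pos 1: 1000 XOR 1011 = 0011
  pos 3: 1101 XOR 1011 = 0110
  pos 4: 1100 XOR 1011 = 0111
  pos 5: 1110 XOR 1011 = 0101
  pos 6: 1010 XOR 1011 = 0001
Remainder (last 3 bits) = 010. This is the CRC / FCS.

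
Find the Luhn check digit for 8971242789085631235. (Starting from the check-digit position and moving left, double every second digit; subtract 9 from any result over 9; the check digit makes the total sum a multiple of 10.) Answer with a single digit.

3

Partial digits right→left: 5 3 2 1 3 6 5 8 0 9 8 7 2 4 2 1 7 9 8
Double every second digit counting from the check-digit position (so the 1st, 3rd, 5th, ... of the partial from the right).
  doubled (with −9 where >9): 1 4 6 1 0 7 4 4 5 7 → sum 39
  kept as-is: 3 1 6 8 9 7 4 1 9 → sum 48
Total = 39 + 48 = 87.
Check digit = (10 − (87 mod 10)) mod 10 = 3.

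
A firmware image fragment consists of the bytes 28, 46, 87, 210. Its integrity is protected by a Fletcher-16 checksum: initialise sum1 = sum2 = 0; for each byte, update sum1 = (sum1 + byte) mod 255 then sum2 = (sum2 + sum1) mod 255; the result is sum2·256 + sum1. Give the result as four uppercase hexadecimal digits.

Running sums (mod 255):
  after byte 0 (28): sum1=28, sum2=28
  after byte 1 (46): sum1=74, sum2=102
  after byte 2 (87): sum1=161, sum2=8
  after byte 3 (210): sum1=116, sum2=124
Checksum = sum2·256 + sum1 = 124·256 + 116 = 31860 = 0x7C74.

7C74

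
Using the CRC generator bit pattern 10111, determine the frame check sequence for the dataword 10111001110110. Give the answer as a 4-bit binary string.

1011

Append 4 zeros: 101110011101100000. Divide by 10111 (XOR where the leading bit is 1):
  pos 0: 10111 XOR 10111 = 00000
  pos 7: 11101 XOR 10111 = 01010
  pos 8: 10101 XOR 10111 = 00010
  pos 11: 10000 XOR 10111 = 00111
  pos 13: 11100 XOR 10111 = 01011
Remainder (last 4 bits) = 1011. This is the CRC / FCS.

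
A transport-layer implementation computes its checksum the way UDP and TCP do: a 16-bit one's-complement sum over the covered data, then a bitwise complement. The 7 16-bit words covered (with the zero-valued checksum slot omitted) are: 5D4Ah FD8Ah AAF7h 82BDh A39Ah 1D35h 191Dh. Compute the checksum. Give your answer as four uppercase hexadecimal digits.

One's-complement addition (fold any carry out of bit 15 back into bit 0):
  0x5D4A + 0xFD8A = 0x15AD4 → wrap carry → 0x5AD5
  0x5AD5 + 0xAAF7 = 0x105CC → wrap carry → 0x05CD
  0x05CD + 0x82BD = 0x0888A
  0x888A + 0xA39A = 0x12C24 → wrap carry → 0x2C25
  0x2C25 + 0x1D35 = 0x0495A
  0x495A + 0x191D = 0x06277
One's-complement sum = 0x6277.
Checksum = ~0x6277 & 0xFFFF = 0x9D88.

9D88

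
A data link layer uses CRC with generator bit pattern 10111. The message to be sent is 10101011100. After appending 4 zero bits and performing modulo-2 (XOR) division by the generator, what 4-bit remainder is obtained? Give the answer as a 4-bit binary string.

Append 4 zeros: 101010111000000. Divide by 10111 (XOR where the leading bit is 1):
  pos 0: 10101 XOR 10111 = 00010
  pos 3: 10011 XOR 10111 = 00100
  pos 5: 10010 XOR 10111 = 00101
  pos 7: 10100 XOR 10111 = 00011
  pos 10: 11000 XOR 10111 = 01111
Remainder (last 4 bits) = 1111. This is the CRC / FCS.

1111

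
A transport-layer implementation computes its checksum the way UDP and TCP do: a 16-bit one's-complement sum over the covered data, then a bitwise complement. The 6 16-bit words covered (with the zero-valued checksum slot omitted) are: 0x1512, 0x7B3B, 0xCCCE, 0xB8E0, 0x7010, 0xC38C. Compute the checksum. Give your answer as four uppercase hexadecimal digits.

B665

One's-complement addition (fold any carry out of bit 15 back into bit 0):
  0x1512 + 0x7B3B = 0x0904D
  0x904D + 0xCCCE = 0x15D1B → wrap carry → 0x5D1C
  0x5D1C + 0xB8E0 = 0x115FC → wrap carry → 0x15FD
  0x15FD + 0x7010 = 0x0860D
  0x860D + 0xC38C = 0x14999 → wrap carry → 0x499A
One's-complement sum = 0x499A.
Checksum = ~0x499A & 0xFFFF = 0xB665.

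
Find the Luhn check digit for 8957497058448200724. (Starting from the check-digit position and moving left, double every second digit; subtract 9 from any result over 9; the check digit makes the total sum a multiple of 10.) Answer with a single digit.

Partial digits right→left: 4 2 7 0 0 2 8 4 4 8 5 0 7 9 4 7 5 9 8
Double every second digit counting from the check-digit position (so the 1st, 3rd, 5th, ... of the partial from the right).
  doubled (with −9 where >9): 8 5 0 7 8 1 5 8 1 7 → sum 50
  kept as-is: 2 0 2 4 8 0 9 7 9 → sum 41
Total = 50 + 41 = 91.
Check digit = (10 − (91 mod 10)) mod 10 = 9.

9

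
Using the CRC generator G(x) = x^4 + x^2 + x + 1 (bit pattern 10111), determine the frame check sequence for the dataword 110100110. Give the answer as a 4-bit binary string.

1000

Append 4 zeros: 1101001100000. Divide by 10111 (XOR where the leading bit is 1):
  pos 0: 11010 XOR 10111 = 01101
  pos 1: 11010 XOR 10111 = 01101
  pos 2: 11011 XOR 10111 = 01100
  pos 3: 11001 XOR 10111 = 01110
  pos 4: 11100 XOR 10111 = 01011
  pos 5: 10110 XOR 10111 = 00001
Remainder (last 4 bits) = 1000. This is the CRC / FCS.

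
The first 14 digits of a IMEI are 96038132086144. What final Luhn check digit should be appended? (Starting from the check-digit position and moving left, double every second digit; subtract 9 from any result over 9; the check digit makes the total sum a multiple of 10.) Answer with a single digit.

8

Partial digits right→left: 4 4 1 6 8 0 2 3 1 8 3 0 6 9
Double every second digit counting from the check-digit position (so the 1st, 3rd, 5th, ... of the partial from the right).
  doubled (with −9 where >9): 8 2 7 4 2 6 3 → sum 32
  kept as-is: 4 6 0 3 8 0 9 → sum 30
Total = 32 + 30 = 62.
Check digit = (10 − (62 mod 10)) mod 10 = 8.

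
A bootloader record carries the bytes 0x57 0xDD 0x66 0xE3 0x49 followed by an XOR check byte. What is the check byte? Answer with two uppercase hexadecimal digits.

46

XOR the bytes together:
  start with 0x57
  0x57 ⊕ 0xDD = 0x8A
  0x8A ⊕ 0x66 = 0xEC
  0xEC ⊕ 0xE3 = 0x0F
  0x0F ⊕ 0x49 = 0x46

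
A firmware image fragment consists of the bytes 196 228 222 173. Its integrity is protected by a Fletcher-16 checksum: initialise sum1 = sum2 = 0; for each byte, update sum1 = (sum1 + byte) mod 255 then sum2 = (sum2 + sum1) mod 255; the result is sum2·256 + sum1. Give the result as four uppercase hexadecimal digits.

2D36

Running sums (mod 255):
  after byte 0 (196): sum1=196, sum2=196
  after byte 1 (228): sum1=169, sum2=110
  after byte 2 (222): sum1=136, sum2=246
  after byte 3 (173): sum1=54, sum2=45
Checksum = sum2·256 + sum1 = 45·256 + 54 = 11574 = 0x2D36.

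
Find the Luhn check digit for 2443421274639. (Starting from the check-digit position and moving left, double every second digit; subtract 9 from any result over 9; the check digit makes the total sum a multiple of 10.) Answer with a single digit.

3

Partial digits right→left: 9 3 6 4 7 2 1 2 4 3 4 4 2
Double every second digit counting from the check-digit position (so the 1st, 3rd, 5th, ... of the partial from the right).
  doubled (with −9 where >9): 9 3 5 2 8 8 4 → sum 39
  kept as-is: 3 4 2 2 3 4 → sum 18
Total = 39 + 18 = 57.
Check digit = (10 − (57 mod 10)) mod 10 = 3.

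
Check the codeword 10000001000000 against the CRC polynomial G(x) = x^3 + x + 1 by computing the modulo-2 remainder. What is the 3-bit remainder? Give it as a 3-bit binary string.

000

Modulo-2 division of 10000001000000 by 1011:
  pos 0: 1000 XOR 1011 = 0011
  pos 2: 1100 XOR 1011 = 0111
  pos 3: 1110 XOR 1011 = 0101
  pos 4: 1011 XOR 1011 = 0000
Remainder = 000 (zero — the frame passes the CRC check).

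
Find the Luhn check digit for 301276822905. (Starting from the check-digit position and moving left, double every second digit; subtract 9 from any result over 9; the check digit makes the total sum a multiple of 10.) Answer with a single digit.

Partial digits right→left: 5 0 9 2 2 8 6 7 2 1 0 3
Double every second digit counting from the check-digit position (so the 1st, 3rd, 5th, ... of the partial from the right).
  doubled (with −9 where >9): 1 9 4 3 4 0 → sum 21
  kept as-is: 0 2 8 7 1 3 → sum 21
Total = 21 + 21 = 42.
Check digit = (10 − (42 mod 10)) mod 10 = 8.

8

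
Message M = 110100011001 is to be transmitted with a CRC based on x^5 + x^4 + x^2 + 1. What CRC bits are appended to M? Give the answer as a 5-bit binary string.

Append 5 zeros: 11010001100100000. Divide by 110101 (XOR where the leading bit is 1):
  pos 0: 110100 XOR 110101 = 000001
  pos 5: 101100 XOR 110101 = 011001
  pos 6: 110011 XOR 110101 = 000110
  pos 9: 110000 XOR 110101 = 000101
Remainder (last 5 bits) = 10100. This is the CRC / FCS.

10100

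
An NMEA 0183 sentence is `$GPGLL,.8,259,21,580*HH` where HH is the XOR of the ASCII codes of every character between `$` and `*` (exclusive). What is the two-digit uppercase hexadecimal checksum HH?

46

XOR the ASCII codes of the payload characters:
  'G' = 0x47 → acc = 0x47
  'P' = 0x50 → acc = 0x17
  'G' = 0x47 → acc = 0x50
  'L' = 0x4C → acc = 0x1C
  'L' = 0x4C → acc = 0x50
  ',' = 0x2C → acc = 0x7C
  '.' = 0x2E → acc = 0x52
  '8' = 0x38 → acc = 0x6A
  ',' = 0x2C → acc = 0x46
  '2' = 0x32 → acc = 0x74
  '5' = 0x35 → acc = 0x41
  '9' = 0x39 → acc = 0x78
  ',' = 0x2C → acc = 0x54
  '2' = 0x32 → acc = 0x66
  '1' = 0x31 → acc = 0x57
  ',' = 0x2C → acc = 0x7B
  '5' = 0x35 → acc = 0x4E
  '8' = 0x38 → acc = 0x76
  '0' = 0x30 → acc = 0x46
Checksum = 0x46.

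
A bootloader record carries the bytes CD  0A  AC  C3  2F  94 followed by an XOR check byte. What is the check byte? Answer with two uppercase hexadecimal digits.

XOR the bytes together:
  start with 0xCD
  0xCD ⊕ 0x0A = 0xC7
  0xC7 ⊕ 0xAC = 0x6B
  0x6B ⊕ 0xC3 = 0xA8
  0xA8 ⊕ 0x2F = 0x87
  0x87 ⊕ 0x94 = 0x13

13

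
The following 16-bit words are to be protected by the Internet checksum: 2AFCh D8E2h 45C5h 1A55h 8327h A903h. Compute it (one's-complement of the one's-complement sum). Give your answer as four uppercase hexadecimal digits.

6FDB

One's-complement addition (fold any carry out of bit 15 back into bit 0):
  0x2AFC + 0xD8E2 = 0x103DE → wrap carry → 0x03DF
  0x03DF + 0x45C5 = 0x049A4
  0x49A4 + 0x1A55 = 0x063F9
  0x63F9 + 0x8327 = 0x0E720
  0xE720 + 0xA903 = 0x19023 → wrap carry → 0x9024
One's-complement sum = 0x9024.
Checksum = ~0x9024 & 0xFFFF = 0x6FDB.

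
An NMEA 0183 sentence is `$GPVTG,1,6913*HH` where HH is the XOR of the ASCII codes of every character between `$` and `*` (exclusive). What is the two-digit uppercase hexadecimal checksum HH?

6E

XOR the ASCII codes of the payload characters:
  'G' = 0x47 → acc = 0x47
  'P' = 0x50 → acc = 0x17
  'V' = 0x56 → acc = 0x41
  'T' = 0x54 → acc = 0x15
  'G' = 0x47 → acc = 0x52
  ',' = 0x2C → acc = 0x7E
  '1' = 0x31 → acc = 0x4F
  ',' = 0x2C → acc = 0x63
  '6' = 0x36 → acc = 0x55
  '9' = 0x39 → acc = 0x6C
  '1' = 0x31 → acc = 0x5D
  '3' = 0x33 → acc = 0x6E
Checksum = 0x6E.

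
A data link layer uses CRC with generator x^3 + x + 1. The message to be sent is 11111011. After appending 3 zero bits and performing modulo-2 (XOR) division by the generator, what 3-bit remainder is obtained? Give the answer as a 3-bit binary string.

Append 3 zeros: 11111011000. Divide by 1011 (XOR where the leading bit is 1):
  pos 0: 1111 XOR 1011 = 0100
  pos 1: 1001 XOR 1011 = 0010
  pos 3: 1001 XOR 1011 = 0010
  pos 5: 1010 XOR 1011 = 0001
Remainder (last 3 bits) = 100. This is the CRC / FCS.

100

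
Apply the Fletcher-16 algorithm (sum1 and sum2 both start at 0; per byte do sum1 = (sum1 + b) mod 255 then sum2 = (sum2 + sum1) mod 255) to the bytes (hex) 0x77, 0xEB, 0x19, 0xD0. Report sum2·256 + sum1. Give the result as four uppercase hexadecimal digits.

Running sums (mod 255):
  after byte 0 (0x77): sum1=119, sum2=119
  after byte 1 (0xEB): sum1=99, sum2=218
  after byte 2 (0x19): sum1=124, sum2=87
  after byte 3 (0xD0): sum1=77, sum2=164
Checksum = sum2·256 + sum1 = 164·256 + 77 = 42061 = 0xA44D.

A44D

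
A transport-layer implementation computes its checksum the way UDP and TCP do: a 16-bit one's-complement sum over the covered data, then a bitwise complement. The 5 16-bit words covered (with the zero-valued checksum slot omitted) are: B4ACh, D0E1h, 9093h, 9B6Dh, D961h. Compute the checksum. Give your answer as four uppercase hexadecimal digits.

750E

One's-complement addition (fold any carry out of bit 15 back into bit 0):
  0xB4AC + 0xD0E1 = 0x1858D → wrap carry → 0x858E
  0x858E + 0x9093 = 0x11621 → wrap carry → 0x1622
  0x1622 + 0x9B6D = 0x0B18F
  0xB18F + 0xD961 = 0x18AF0 → wrap carry → 0x8AF1
One's-complement sum = 0x8AF1.
Checksum = ~0x8AF1 & 0xFFFF = 0x750E.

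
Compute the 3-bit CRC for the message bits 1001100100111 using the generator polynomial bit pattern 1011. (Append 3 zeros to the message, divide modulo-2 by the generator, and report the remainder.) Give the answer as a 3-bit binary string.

011

Append 3 zeros: 1001100100111000. Divide by 1011 (XOR where the leading bit is 1):
  pos 0: 1001 XOR 1011 = 0010
  pos 2: 1010 XOR 1011 = 0001
  pos 5: 1010 XOR 1011 = 0001
  pos 8: 1011 XOR 1011 = 0000
  pos 12: 1000 XOR 1011 = 0011
Remainder (last 3 bits) = 011. This is the CRC / FCS.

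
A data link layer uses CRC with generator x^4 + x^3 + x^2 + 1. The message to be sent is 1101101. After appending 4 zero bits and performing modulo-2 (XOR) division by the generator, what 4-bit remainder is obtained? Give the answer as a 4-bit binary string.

Append 4 zeros: 11011010000. Divide by 11101 (XOR where the leading bit is 1):
  pos 0: 11011 XOR 11101 = 00110
  pos 2: 11001 XOR 11101 = 00100
  pos 4: 10000 XOR 11101 = 01101
  pos 5: 11010 XOR 11101 = 00111
Remainder (last 4 bits) = 1110. This is the CRC / FCS.

1110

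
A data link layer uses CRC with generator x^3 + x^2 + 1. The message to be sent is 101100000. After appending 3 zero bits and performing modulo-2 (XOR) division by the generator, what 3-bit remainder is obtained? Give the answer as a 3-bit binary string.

Append 3 zeros: 101100000000. Divide by 1101 (XOR where the leading bit is 1):
  pos 0: 1011 XOR 1101 = 0110
  pos 1: 1100 XOR 1101 = 0001
  pos 4: 1000 XOR 1101 = 0101
  pos 5: 1010 XOR 1101 = 0111
  pos 6: 1110 XOR 1101 = 0011
  pos 8: 1100 XOR 1101 = 0001
Remainder (last 3 bits) = 001. This is the CRC / FCS.

001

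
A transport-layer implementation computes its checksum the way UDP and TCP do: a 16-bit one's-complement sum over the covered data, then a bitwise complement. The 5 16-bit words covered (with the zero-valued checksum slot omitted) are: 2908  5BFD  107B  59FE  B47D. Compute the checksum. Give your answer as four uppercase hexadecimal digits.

5C03

One's-complement addition (fold any carry out of bit 15 back into bit 0):
  0x2908 + 0x5BFD = 0x08505
  0x8505 + 0x107B = 0x09580
  0x9580 + 0x59FE = 0x0EF7E
  0xEF7E + 0xB47D = 0x1A3FB → wrap carry → 0xA3FC
One's-complement sum = 0xA3FC.
Checksum = ~0xA3FC & 0xFFFF = 0x5C03.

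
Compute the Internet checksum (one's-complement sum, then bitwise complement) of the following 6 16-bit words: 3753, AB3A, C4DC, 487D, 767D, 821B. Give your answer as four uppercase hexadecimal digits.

177F

One's-complement addition (fold any carry out of bit 15 back into bit 0):
  0x3753 + 0xAB3A = 0x0E28D
  0xE28D + 0xC4DC = 0x1A769 → wrap carry → 0xA76A
  0xA76A + 0x487D = 0x0EFE7
  0xEFE7 + 0x767D = 0x16664 → wrap carry → 0x6665
  0x6665 + 0x821B = 0x0E880
One's-complement sum = 0xE880.
Checksum = ~0xE880 & 0xFFFF = 0x177F.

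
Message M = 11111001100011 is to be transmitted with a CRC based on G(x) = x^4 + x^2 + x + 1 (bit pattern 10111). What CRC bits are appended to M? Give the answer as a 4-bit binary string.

Append 4 zeros: 111110011000110000. Divide by 10111 (XOR where the leading bit is 1):
  pos 0: 11111 XOR 10111 = 01000
  pos 1: 10000 XOR 10111 = 00111
  pos 3: 11101 XOR 10111 = 01010
  pos 4: 10101 XOR 10111 = 00010
  pos 7: 10000 XOR 10111 = 00111
  pos 9: 11111 XOR 10111 = 01000
  pos 10: 10000 XOR 10111 = 00111
  pos 12: 11100 XOR 10111 = 01011
  pos 13: 10110 XOR 10111 = 00001
Remainder (last 4 bits) = 0001. This is the CRC / FCS.

0001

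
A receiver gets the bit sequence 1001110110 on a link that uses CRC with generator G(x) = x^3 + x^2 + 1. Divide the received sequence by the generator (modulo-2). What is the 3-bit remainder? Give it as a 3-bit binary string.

000

Modulo-2 division of 1001110110 by 1101:
  pos 0: 1001 XOR 1101 = 0100
  pos 1: 1001 XOR 1101 = 0100
  pos 2: 1001 XOR 1101 = 0100
  pos 3: 1000 XOR 1101 = 0101
  pos 4: 1011 XOR 1101 = 0110
  pos 5: 1101 XOR 1101 = 0000
Remainder = 000 (zero — the frame passes the CRC check).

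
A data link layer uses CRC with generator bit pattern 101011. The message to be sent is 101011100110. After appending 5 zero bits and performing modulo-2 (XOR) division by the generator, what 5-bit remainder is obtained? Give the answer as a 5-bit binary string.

Append 5 zeros: 10101110011000000. Divide by 101011 (XOR where the leading bit is 1):
  pos 0: 101011 XOR 101011 = 000000
  pos 6: 100110 XOR 101011 = 001101
  pos 8: 110100 XOR 101011 = 011111
  pos 9: 111110 XOR 101011 = 010101
  pos 10: 101010 XOR 101011 = 000001
Remainder (last 5 bits) = 00010. This is the CRC / FCS.

00010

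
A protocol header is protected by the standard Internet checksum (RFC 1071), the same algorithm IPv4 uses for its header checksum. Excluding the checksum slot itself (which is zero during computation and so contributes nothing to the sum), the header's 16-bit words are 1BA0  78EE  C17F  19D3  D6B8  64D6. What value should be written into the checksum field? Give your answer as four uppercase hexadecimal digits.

548F

One's-complement addition (fold any carry out of bit 15 back into bit 0):
  0x1BA0 + 0x78EE = 0x0948E
  0x948E + 0xC17F = 0x1560D → wrap carry → 0x560E
  0x560E + 0x19D3 = 0x06FE1
  0x6FE1 + 0xD6B8 = 0x14699 → wrap carry → 0x469A
  0x469A + 0x64D6 = 0x0AB70
One's-complement sum = 0xAB70.
Checksum = ~0xAB70 & 0xFFFF = 0x548F.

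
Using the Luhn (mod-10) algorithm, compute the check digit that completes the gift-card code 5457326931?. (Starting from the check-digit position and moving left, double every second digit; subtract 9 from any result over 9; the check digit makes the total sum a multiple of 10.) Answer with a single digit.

Partial digits right→left: 1 3 9 6 2 3 7 5 4 5
Double every second digit counting from the check-digit position (so the 1st, 3rd, 5th, ... of the partial from the right).
  doubled (with −9 where >9): 2 9 4 5 8 → sum 28
  kept as-is: 3 6 3 5 5 → sum 22
Total = 28 + 22 = 50.
Check digit = (10 − (50 mod 10)) mod 10 = 0.

0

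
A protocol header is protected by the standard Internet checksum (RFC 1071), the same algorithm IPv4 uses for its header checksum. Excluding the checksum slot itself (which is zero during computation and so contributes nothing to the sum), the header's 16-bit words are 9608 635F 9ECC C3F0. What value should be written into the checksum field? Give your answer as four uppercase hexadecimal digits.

One's-complement addition (fold any carry out of bit 15 back into bit 0):
  0x9608 + 0x635F = 0x0F967
  0xF967 + 0x9ECC = 0x19833 → wrap carry → 0x9834
  0x9834 + 0xC3F0 = 0x15C24 → wrap carry → 0x5C25
One's-complement sum = 0x5C25.
Checksum = ~0x5C25 & 0xFFFF = 0xA3DA.

A3DA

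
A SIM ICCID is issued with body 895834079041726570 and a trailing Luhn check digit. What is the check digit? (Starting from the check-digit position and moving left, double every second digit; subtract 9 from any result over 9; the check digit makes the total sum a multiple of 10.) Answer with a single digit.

Partial digits right→left: 0 7 5 6 2 7 1 4 0 9 7 0 4 3 8 5 9 8
Double every second digit counting from the check-digit position (so the 1st, 3rd, 5th, ... of the partial from the right).
  doubled (with −9 where >9): 0 1 4 2 0 5 8 7 9 → sum 36
  kept as-is: 7 6 7 4 9 0 3 5 8 → sum 49
Total = 36 + 49 = 85.
Check digit = (10 − (85 mod 10)) mod 10 = 5.

5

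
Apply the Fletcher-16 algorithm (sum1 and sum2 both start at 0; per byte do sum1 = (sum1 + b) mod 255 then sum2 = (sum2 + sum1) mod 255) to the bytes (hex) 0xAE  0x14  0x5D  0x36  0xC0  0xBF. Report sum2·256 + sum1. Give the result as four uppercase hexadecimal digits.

D5D6

Running sums (mod 255):
  after byte 0 (0xAE): sum1=174, sum2=174
  after byte 1 (0x14): sum1=194, sum2=113
  after byte 2 (0x5D): sum1=32, sum2=145
  after byte 3 (0x36): sum1=86, sum2=231
  after byte 4 (0xC0): sum1=23, sum2=254
  after byte 5 (0xBF): sum1=214, sum2=213
Checksum = sum2·256 + sum1 = 213·256 + 214 = 54742 = 0xD5D6.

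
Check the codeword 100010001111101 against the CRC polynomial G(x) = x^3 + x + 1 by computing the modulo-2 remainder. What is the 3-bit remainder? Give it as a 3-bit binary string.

Modulo-2 division of 100010001111101 by 1011:
  pos 0: 1000 XOR 1011 = 0011
  pos 2: 1110 XOR 1011 = 0101
  pos 3: 1010 XOR 1011 = 0001
  pos 6: 1011 XOR 1011 = 0000
  pos 10: 1110 XOR 1011 = 0101
  pos 11: 1011 XOR 1011 = 0000
Remainder = 000 (zero — the frame passes the CRC check).

000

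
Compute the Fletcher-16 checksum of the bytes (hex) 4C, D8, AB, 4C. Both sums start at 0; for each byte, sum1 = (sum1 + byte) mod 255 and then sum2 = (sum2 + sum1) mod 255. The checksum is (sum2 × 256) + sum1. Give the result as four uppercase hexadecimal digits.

5F1D

Running sums (mod 255):
  after byte 0 (4C): sum1=76, sum2=76
  after byte 1 (D8): sum1=37, sum2=113
  after byte 2 (AB): sum1=208, sum2=66
  after byte 3 (4C): sum1=29, sum2=95
Checksum = sum2·256 + sum1 = 95·256 + 29 = 24349 = 0x5F1D.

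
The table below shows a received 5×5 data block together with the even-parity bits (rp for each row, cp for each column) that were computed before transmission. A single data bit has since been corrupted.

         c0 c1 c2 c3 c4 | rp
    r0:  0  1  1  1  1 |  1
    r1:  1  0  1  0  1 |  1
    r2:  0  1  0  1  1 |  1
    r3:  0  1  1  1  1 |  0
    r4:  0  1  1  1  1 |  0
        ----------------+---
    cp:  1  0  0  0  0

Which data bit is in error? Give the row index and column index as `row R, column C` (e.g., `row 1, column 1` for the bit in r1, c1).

row 0, column 4

Recompute each row's even parity and compare to rp:
  r0: data parity 0, sent rp 1 → mismatch
  r1: data parity 1, sent rp 1 → ok
  r2: data parity 1, sent rp 1 → ok
  r3: data parity 0, sent rp 0 → ok
  r4: data parity 0, sent rp 0 → ok
Recompute each column's even parity and compare to cp:
  c0: data parity 1, sent cp 1 → ok
  c1: data parity 0, sent cp 0 → ok
  c2: data parity 0, sent cp 0 → ok
  c3: data parity 0, sent cp 0 → ok
  c4: data parity 1, sent cp 0 → mismatch
Exactly one row (r0) and one column (c4) fail → the flipped bit is at their intersection.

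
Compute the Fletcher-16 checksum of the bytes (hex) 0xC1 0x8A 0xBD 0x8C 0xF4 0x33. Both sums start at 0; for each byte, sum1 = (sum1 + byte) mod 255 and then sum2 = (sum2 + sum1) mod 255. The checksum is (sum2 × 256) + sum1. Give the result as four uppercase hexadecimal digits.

F8BE

Running sums (mod 255):
  after byte 0 (0xC1): sum1=193, sum2=193
  after byte 1 (0x8A): sum1=76, sum2=14
  after byte 2 (0xBD): sum1=10, sum2=24
  after byte 3 (0x8C): sum1=150, sum2=174
  after byte 4 (0xF4): sum1=139, sum2=58
  after byte 5 (0x33): sum1=190, sum2=248
Checksum = sum2·256 + sum1 = 248·256 + 190 = 63678 = 0xF8BE.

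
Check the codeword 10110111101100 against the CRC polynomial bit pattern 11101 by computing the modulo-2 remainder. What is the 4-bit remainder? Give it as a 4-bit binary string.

Modulo-2 division of 10110111101100 by 11101:
  pos 0: 10110 XOR 11101 = 01011
  pos 1: 10111 XOR 11101 = 01010
  pos 2: 10101 XOR 11101 = 01000
  pos 3: 10001 XOR 11101 = 01100
  pos 4: 11001 XOR 11101 = 00100
  pos 6: 10001 XOR 11101 = 01100
  pos 7: 11001 XOR 11101 = 00100
  pos 9: 10000 XOR 11101 = 01101
Remainder = 1101 (nonzero — an error is detected).

1101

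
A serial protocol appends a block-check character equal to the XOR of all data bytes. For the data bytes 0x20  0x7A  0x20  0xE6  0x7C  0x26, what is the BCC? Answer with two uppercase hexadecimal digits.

C6

XOR the bytes together:
  start with 0x20
  0x20 ⊕ 0x7A = 0x5A
  0x5A ⊕ 0x20 = 0x7A
  0x7A ⊕ 0xE6 = 0x9C
  0x9C ⊕ 0x7C = 0xE0
  0xE0 ⊕ 0x26 = 0xC6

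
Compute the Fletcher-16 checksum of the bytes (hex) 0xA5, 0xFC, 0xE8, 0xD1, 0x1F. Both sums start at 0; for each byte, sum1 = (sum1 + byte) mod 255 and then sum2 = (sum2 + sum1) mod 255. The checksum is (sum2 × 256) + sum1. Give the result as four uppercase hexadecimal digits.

AD7C

Running sums (mod 255):
  after byte 0 (0xA5): sum1=165, sum2=165
  after byte 1 (0xFC): sum1=162, sum2=72
  after byte 2 (0xE8): sum1=139, sum2=211
  after byte 3 (0xD1): sum1=93, sum2=49
  after byte 4 (0x1F): sum1=124, sum2=173
Checksum = sum2·256 + sum1 = 173·256 + 124 = 44412 = 0xAD7C.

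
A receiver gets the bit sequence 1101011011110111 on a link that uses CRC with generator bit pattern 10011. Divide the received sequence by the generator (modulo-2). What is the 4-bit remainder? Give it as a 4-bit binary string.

Modulo-2 division of 1101011011110111 by 10011:
  pos 0: 11010 XOR 10011 = 01001
  pos 1: 10011 XOR 10011 = 00000
  pos 6: 10111 XOR 10011 = 00100
  pos 8: 10010 XOR 10011 = 00001
Remainder = 1111 (nonzero — an error is detected).

1111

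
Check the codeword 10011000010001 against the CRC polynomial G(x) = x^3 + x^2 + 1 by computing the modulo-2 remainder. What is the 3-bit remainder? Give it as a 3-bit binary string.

Modulo-2 division of 10011000010001 by 1101:
  pos 0: 1001 XOR 1101 = 0100
  pos 1: 1001 XOR 1101 = 0100
  pos 2: 1000 XOR 1101 = 0101
  pos 3: 1010 XOR 1101 = 0111
  pos 4: 1110 XOR 1101 = 0011
  pos 6: 1101 XOR 1101 = 0000
Remainder = 001 (nonzero — an error is detected).

001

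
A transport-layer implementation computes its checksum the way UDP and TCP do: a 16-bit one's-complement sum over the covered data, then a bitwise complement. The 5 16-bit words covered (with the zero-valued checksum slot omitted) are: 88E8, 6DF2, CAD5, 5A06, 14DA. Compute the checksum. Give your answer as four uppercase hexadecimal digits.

CF6E

One's-complement addition (fold any carry out of bit 15 back into bit 0):
  0x88E8 + 0x6DF2 = 0x0F6DA
  0xF6DA + 0xCAD5 = 0x1C1AF → wrap carry → 0xC1B0
  0xC1B0 + 0x5A06 = 0x11BB6 → wrap carry → 0x1BB7
  0x1BB7 + 0x14DA = 0x03091
One's-complement sum = 0x3091.
Checksum = ~0x3091 & 0xFFFF = 0xCF6E.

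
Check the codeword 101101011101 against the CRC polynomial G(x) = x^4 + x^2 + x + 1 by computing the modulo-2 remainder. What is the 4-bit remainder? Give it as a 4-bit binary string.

Modulo-2 division of 101101011101 by 10111:
  pos 0: 10110 XOR 10111 = 00001
  pos 4: 11011 XOR 10111 = 01100
  pos 5: 11001 XOR 10111 = 01110
  pos 6: 11100 XOR 10111 = 01011
  pos 7: 10111 XOR 10111 = 00000
Remainder = 0000 (zero — the frame passes the CRC check).

0000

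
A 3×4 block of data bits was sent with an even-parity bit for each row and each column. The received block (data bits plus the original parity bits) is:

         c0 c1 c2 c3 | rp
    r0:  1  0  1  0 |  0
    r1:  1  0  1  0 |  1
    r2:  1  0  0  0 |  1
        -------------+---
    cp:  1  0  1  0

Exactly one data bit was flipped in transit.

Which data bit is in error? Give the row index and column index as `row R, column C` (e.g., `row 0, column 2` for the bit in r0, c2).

Recompute each row's even parity and compare to rp:
  r0: data parity 0, sent rp 0 → ok
  r1: data parity 0, sent rp 1 → mismatch
  r2: data parity 1, sent rp 1 → ok
Recompute each column's even parity and compare to cp:
  c0: data parity 1, sent cp 1 → ok
  c1: data parity 0, sent cp 0 → ok
  c2: data parity 0, sent cp 1 → mismatch
  c3: data parity 0, sent cp 0 → ok
Exactly one row (r1) and one column (c2) fail → the flipped bit is at their intersection.

row 1, column 2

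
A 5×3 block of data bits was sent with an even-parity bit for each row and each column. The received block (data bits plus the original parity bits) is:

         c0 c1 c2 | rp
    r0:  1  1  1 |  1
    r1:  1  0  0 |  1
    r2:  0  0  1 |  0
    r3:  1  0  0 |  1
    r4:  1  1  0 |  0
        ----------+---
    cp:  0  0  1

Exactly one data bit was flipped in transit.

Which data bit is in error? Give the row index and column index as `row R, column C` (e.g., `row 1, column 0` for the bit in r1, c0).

row 2, column 2

Recompute each row's even parity and compare to rp:
  r0: data parity 1, sent rp 1 → ok
  r1: data parity 1, sent rp 1 → ok
  r2: data parity 1, sent rp 0 → mismatch
  r3: data parity 1, sent rp 1 → ok
  r4: data parity 0, sent rp 0 → ok
Recompute each column's even parity and compare to cp:
  c0: data parity 0, sent cp 0 → ok
  c1: data parity 0, sent cp 0 → ok
  c2: data parity 0, sent cp 1 → mismatch
Exactly one row (r2) and one column (c2) fail → the flipped bit is at their intersection.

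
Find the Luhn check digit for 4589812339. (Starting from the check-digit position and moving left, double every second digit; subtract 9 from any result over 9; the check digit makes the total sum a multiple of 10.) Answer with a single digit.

8

Partial digits right→left: 9 3 3 2 1 8 9 8 5 4
Double every second digit counting from the check-digit position (so the 1st, 3rd, 5th, ... of the partial from the right).
  doubled (with −9 where >9): 9 6 2 9 1 → sum 27
  kept as-is: 3 2 8 8 4 → sum 25
Total = 27 + 25 = 52.
Check digit = (10 − (52 mod 10)) mod 10 = 8.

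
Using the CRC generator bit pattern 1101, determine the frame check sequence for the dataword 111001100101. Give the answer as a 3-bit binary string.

Append 3 zeros: 111001100101000. Divide by 1101 (XOR where the leading bit is 1):
  pos 0: 1110 XOR 1101 = 0011
  pos 2: 1101 XOR 1101 = 0000
  pos 6: 1001 XOR 1101 = 0100
  pos 7: 1000 XOR 1101 = 0101
  pos 8: 1011 XOR 1101 = 0110
  pos 9: 1100 XOR 1101 = 0001
Remainder (last 3 bits) = 100. This is the CRC / FCS.

100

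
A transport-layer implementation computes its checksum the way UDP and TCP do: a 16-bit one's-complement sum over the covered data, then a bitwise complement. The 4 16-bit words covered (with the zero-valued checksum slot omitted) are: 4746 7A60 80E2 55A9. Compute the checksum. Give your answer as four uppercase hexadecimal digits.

67CD

One's-complement addition (fold any carry out of bit 15 back into bit 0):
  0x4746 + 0x7A60 = 0x0C1A6
  0xC1A6 + 0x80E2 = 0x14288 → wrap carry → 0x4289
  0x4289 + 0x55A9 = 0x09832
One's-complement sum = 0x9832.
Checksum = ~0x9832 & 0xFFFF = 0x67CD.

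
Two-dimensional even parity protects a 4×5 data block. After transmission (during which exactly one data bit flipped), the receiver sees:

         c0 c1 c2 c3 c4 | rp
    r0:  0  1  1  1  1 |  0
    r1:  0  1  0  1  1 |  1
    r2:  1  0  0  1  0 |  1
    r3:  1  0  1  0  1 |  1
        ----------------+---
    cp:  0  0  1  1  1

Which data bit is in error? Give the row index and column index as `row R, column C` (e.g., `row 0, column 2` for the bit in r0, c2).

Recompute each row's even parity and compare to rp:
  r0: data parity 0, sent rp 0 → ok
  r1: data parity 1, sent rp 1 → ok
  r2: data parity 0, sent rp 1 → mismatch
  r3: data parity 1, sent rp 1 → ok
Recompute each column's even parity and compare to cp:
  c0: data parity 0, sent cp 0 → ok
  c1: data parity 0, sent cp 0 → ok
  c2: data parity 0, sent cp 1 → mismatch
  c3: data parity 1, sent cp 1 → ok
  c4: data parity 1, sent cp 1 → ok
Exactly one row (r2) and one column (c2) fail → the flipped bit is at their intersection.

row 2, column 2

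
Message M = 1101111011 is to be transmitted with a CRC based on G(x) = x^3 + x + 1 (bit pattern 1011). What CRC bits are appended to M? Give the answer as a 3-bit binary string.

Append 3 zeros: 1101111011000. Divide by 1011 (XOR where the leading bit is 1):
  pos 0: 1101 XOR 1011 = 0110
  pos 1: 1101 XOR 1011 = 0110
  pos 2: 1101 XOR 1011 = 0110
  pos 3: 1101 XOR 1011 = 0110
  pos 4: 1100 XOR 1011 = 0111
  pos 5: 1111 XOR 1011 = 0100
  pos 6: 1001 XOR 1011 = 0010
  pos 8: 1000 XOR 1011 = 0011
Remainder (last 3 bits) = 110. This is the CRC / FCS.

110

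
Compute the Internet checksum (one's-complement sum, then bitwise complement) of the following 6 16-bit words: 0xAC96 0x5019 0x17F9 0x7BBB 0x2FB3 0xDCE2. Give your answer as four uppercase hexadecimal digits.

6305

One's-complement addition (fold any carry out of bit 15 back into bit 0):
  0xAC96 + 0x5019 = 0x0FCAF
  0xFCAF + 0x17F9 = 0x114A8 → wrap carry → 0x14A9
  0x14A9 + 0x7BBB = 0x09064
  0x9064 + 0x2FB3 = 0x0C017
  0xC017 + 0xDCE2 = 0x19CF9 → wrap carry → 0x9CFA
One's-complement sum = 0x9CFA.
Checksum = ~0x9CFA & 0xFFFF = 0x6305.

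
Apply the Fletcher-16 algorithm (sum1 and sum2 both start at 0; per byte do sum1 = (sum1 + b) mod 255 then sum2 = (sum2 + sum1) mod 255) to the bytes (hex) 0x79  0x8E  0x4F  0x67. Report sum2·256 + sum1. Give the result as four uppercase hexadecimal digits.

97BE

Running sums (mod 255):
  after byte 0 (0x79): sum1=121, sum2=121
  after byte 1 (0x8E): sum1=8, sum2=129
  after byte 2 (0x4F): sum1=87, sum2=216
  after byte 3 (0x67): sum1=190, sum2=151
Checksum = sum2·256 + sum1 = 151·256 + 190 = 38846 = 0x97BE.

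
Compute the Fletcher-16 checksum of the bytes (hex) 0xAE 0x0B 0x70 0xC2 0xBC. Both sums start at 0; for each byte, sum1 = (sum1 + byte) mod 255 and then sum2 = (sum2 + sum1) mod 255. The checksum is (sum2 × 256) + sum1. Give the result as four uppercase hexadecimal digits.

29A9

Running sums (mod 255):
  after byte 0 (0xAE): sum1=174, sum2=174
  after byte 1 (0x0B): sum1=185, sum2=104
  after byte 2 (0x70): sum1=42, sum2=146
  after byte 3 (0xC2): sum1=236, sum2=127
  after byte 4 (0xBC): sum1=169, sum2=41
Checksum = sum2·256 + sum1 = 41·256 + 169 = 10665 = 0x29A9.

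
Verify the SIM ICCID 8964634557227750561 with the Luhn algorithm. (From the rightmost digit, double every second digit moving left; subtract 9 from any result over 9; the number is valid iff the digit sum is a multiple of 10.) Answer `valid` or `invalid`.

valid

From the right, keep odd positions and double even positions (subtract 9 from any doubled value over 9):
  doubled (positions 2,4,...): 3 0 5 4 5 1 6 8 9 → sum 41
  kept (positions 1,3,...): 1 5 5 7 2 5 4 6 6 8 → sum 49
Total = 90.
90 mod 10 = 0, so the number is valid.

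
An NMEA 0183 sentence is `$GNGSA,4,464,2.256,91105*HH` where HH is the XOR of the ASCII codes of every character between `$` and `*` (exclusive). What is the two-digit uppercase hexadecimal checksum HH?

XOR the ASCII codes of the payload characters:
  'G' = 0x47 → acc = 0x47
  'N' = 0x4E → acc = 0x09
  'G' = 0x47 → acc = 0x4E
  'S' = 0x53 → acc = 0x1D
  'A' = 0x41 → acc = 0x5C
  ',' = 0x2C → acc = 0x70
  '4' = 0x34 → acc = 0x44
  ',' = 0x2C → acc = 0x68
  '4' = 0x34 → acc = 0x5C
  '6' = 0x36 → acc = 0x6A
  '4' = 0x34 → acc = 0x5E
  ',' = 0x2C → acc = 0x72
  '2' = 0x32 → acc = 0x40
  '.' = 0x2E → acc = 0x6E
  '2' = 0x32 → acc = 0x5C
  '5' = 0x35 → acc = 0x69
  '6' = 0x36 → acc = 0x5F
  ',' = 0x2C → acc = 0x73
  '9' = 0x39 → acc = 0x4A
  '1' = 0x31 → acc = 0x7B
  '1' = 0x31 → acc = 0x4A
  '0' = 0x30 → acc = 0x7A
  '5' = 0x35 → acc = 0x4F
Checksum = 0x4F.

4F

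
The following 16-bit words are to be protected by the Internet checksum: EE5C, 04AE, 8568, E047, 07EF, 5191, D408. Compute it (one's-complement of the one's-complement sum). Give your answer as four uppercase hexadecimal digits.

79BB

One's-complement addition (fold any carry out of bit 15 back into bit 0):
  0xEE5C + 0x04AE = 0x0F30A
  0xF30A + 0x8568 = 0x17872 → wrap carry → 0x7873
  0x7873 + 0xE047 = 0x158BA → wrap carry → 0x58BB
  0x58BB + 0x07EF = 0x060AA
  0x60AA + 0x5191 = 0x0B23B
  0xB23B + 0xD408 = 0x18643 → wrap carry → 0x8644
One's-complement sum = 0x8644.
Checksum = ~0x8644 & 0xFFFF = 0x79BB.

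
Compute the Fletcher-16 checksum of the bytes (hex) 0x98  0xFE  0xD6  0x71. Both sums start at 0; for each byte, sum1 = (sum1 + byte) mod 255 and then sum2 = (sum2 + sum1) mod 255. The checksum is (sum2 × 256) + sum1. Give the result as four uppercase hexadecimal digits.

Running sums (mod 255):
  after byte 0 (0x98): sum1=152, sum2=152
  after byte 1 (0xFE): sum1=151, sum2=48
  after byte 2 (0xD6): sum1=110, sum2=158
  after byte 3 (0x71): sum1=223, sum2=126
Checksum = sum2·256 + sum1 = 126·256 + 223 = 32479 = 0x7EDF.

7EDF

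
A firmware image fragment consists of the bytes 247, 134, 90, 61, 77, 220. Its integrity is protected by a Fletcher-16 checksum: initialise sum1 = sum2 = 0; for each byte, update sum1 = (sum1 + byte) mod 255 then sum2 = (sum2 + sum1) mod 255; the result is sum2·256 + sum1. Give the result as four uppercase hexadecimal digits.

0940

Running sums (mod 255):
  after byte 0 (247): sum1=247, sum2=247
  after byte 1 (134): sum1=126, sum2=118
  after byte 2 (90): sum1=216, sum2=79
  after byte 3 (61): sum1=22, sum2=101
  after byte 4 (77): sum1=99, sum2=200
  after byte 5 (220): sum1=64, sum2=9
Checksum = sum2·256 + sum1 = 9·256 + 64 = 2368 = 0x0940.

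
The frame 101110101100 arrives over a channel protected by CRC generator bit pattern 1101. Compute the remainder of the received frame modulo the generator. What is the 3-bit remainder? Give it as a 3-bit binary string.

Modulo-2 division of 101110101100 by 1101:
  pos 0: 1011 XOR 1101 = 0110
  pos 1: 1101 XOR 1101 = 0000
  pos 6: 1011 XOR 1101 = 0110
  pos 7: 1100 XOR 1101 = 0001
Remainder = 010 (nonzero — an error is detected).

010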